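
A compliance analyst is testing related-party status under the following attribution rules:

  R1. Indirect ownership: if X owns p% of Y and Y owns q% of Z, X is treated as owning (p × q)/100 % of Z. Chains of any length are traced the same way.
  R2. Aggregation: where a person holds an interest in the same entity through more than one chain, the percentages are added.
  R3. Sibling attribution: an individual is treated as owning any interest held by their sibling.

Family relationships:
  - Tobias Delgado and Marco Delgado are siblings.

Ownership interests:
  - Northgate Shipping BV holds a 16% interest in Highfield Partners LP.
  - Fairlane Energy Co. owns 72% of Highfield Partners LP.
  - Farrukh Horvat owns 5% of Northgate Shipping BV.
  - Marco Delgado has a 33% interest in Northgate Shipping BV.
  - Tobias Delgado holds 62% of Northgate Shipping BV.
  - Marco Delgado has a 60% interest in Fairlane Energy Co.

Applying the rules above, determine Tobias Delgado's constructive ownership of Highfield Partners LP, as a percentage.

58.4%

By sibling attribution (R3), Tobias Delgado is treated as also owning Marco Delgado's interest in Northgate Shipping BV, giving 62% + 33% = 95%.
By sibling attribution (R3), Tobias Delgado is treated as owning Marco Delgado's 60% interest in Fairlane Energy Co.
Chain via Northgate Shipping BV (R1): 95% × 16% = 15.2% of Highfield Partners LP.
Chain via Fairlane Energy Co. (R1): 60% × 72% = 43.2% of Highfield Partners LP.
Aggregating (R2): 15.2% + 43.2% = 58.4%.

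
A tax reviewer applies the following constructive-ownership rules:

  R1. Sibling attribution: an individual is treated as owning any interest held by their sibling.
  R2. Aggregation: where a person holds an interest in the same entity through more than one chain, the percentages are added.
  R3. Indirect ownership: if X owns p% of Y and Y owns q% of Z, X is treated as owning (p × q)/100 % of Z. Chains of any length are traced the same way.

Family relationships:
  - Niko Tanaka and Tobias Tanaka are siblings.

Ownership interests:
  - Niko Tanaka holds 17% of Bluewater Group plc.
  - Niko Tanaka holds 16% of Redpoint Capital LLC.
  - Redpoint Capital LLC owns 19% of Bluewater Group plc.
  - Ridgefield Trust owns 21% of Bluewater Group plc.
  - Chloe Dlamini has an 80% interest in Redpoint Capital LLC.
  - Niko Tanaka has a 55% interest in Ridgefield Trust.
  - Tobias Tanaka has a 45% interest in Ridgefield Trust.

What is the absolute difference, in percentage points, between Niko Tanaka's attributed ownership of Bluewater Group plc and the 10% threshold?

By sibling attribution (R1), Niko Tanaka is treated as also owning Tobias Tanaka's interest in Ridgefield Trust, giving 55% + 45% = 100%.
Chain via Ridgefield Trust (R3): 100% × 21% = 21% of Bluewater Group plc.
Chain via Redpoint Capital LLC (R3): 16% × 19% = 3.04% of Bluewater Group plc.
Direct interest in Bluewater Group plc: 17%.
Aggregating (R2): 21% + 3.04% + 17% = 41.04%.
41.04% exceeds the 10% threshold by 31.04 percentage points.

31.04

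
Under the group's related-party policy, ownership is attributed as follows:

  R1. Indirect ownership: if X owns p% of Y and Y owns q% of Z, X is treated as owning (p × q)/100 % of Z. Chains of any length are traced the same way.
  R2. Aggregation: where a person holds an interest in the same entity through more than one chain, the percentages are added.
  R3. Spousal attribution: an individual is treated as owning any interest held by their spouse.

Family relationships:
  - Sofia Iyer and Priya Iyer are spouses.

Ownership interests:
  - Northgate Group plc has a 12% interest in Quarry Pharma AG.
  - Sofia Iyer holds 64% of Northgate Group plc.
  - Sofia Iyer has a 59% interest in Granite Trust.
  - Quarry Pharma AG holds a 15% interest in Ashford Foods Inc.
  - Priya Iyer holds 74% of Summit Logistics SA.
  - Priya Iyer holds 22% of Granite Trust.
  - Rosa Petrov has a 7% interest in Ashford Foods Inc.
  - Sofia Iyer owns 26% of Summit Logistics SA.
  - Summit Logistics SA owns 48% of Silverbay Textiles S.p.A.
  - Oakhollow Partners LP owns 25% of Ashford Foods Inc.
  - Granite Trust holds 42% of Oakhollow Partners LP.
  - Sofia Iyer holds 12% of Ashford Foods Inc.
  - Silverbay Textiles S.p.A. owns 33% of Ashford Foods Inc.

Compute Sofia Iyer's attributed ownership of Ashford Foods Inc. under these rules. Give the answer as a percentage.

By spousal attribution (R3), Sofia Iyer is treated as also owning Priya Iyer's interest in Summit Logistics SA, giving 26% + 74% = 100%.
By spousal attribution (R3), Sofia Iyer is treated as also owning Priya Iyer's interest in Granite Trust, giving 59% + 22% = 81%.
Chain via Summit Logistics SA → Silverbay Textiles S.p.A. (R1): 100% × 48% × 33% = 15.84% of Ashford Foods Inc.
Chain via Northgate Group plc → Quarry Pharma AG (R1): 64% × 12% × 15% = 1.152% of Ashford Foods Inc.
Chain via Granite Trust → Oakhollow Partners LP (R1): 81% × 42% × 25% = 8.505% of Ashford Foods Inc.
Direct interest in Ashford Foods Inc: 12%.
Aggregating (R2): 15.84% + 1.152% + 8.505% + 12% = 37.497%.

37.497%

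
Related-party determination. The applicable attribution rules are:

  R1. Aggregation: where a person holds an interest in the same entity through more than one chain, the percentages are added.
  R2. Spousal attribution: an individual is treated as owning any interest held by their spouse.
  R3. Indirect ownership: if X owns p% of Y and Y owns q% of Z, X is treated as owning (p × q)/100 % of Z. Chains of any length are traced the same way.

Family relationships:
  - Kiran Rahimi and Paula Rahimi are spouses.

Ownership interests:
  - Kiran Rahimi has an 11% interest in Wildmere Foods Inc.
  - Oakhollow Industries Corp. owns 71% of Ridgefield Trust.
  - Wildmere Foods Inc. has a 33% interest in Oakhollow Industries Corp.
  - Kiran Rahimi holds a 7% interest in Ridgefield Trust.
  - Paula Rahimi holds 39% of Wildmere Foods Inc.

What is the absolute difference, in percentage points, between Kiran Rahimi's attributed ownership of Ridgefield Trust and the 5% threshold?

By spousal attribution (R2), Kiran Rahimi is treated as also owning Paula Rahimi's interest in Wildmere Foods Inc, giving 11% + 39% = 50%.
Chain via Wildmere Foods Inc. → Oakhollow Industries Corp. (R3): 50% × 33% × 71% = 11.715% of Ridgefield Trust.
Direct interest in Ridgefield Trust: 7%.
Aggregating (R1): 11.715% + 7% = 18.715%.
18.715% exceeds the 5% threshold by 13.715 percentage points.

13.715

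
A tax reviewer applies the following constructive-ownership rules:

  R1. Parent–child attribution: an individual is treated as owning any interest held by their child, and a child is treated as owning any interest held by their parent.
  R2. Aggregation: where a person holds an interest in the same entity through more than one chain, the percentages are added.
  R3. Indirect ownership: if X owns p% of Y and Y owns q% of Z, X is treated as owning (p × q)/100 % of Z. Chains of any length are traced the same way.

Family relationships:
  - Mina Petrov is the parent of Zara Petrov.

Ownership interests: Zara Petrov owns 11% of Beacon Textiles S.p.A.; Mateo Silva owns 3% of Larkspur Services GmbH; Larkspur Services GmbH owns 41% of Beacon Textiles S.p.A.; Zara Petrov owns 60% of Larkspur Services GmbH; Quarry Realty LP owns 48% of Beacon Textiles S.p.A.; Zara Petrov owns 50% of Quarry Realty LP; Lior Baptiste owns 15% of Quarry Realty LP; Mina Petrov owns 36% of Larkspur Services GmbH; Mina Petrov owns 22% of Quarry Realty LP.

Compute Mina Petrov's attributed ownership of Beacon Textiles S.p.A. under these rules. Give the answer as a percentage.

By parent–child attribution (R1), Mina Petrov is treated as also owning Zara Petrov's interest in Quarry Realty LP, giving 22% + 50% = 72%.
By parent–child attribution (R1), Mina Petrov is treated as also owning Zara Petrov's interest in Larkspur Services GmbH, giving 36% + 60% = 96%.
By parent–child attribution (R1), Mina Petrov is treated as owning Zara Petrov's 11% interest in Beacon Textiles S.p.A.
Chain via Quarry Realty LP (R3): 72% × 48% = 34.56% of Beacon Textiles S.p.A.
Chain via Larkspur Services GmbH (R3): 96% × 41% = 39.36% of Beacon Textiles S.p.A.
Direct interest in Beacon Textiles S.p.A: 11%.
Aggregating (R2): 34.56% + 39.36% + 11% = 84.92%.

84.92%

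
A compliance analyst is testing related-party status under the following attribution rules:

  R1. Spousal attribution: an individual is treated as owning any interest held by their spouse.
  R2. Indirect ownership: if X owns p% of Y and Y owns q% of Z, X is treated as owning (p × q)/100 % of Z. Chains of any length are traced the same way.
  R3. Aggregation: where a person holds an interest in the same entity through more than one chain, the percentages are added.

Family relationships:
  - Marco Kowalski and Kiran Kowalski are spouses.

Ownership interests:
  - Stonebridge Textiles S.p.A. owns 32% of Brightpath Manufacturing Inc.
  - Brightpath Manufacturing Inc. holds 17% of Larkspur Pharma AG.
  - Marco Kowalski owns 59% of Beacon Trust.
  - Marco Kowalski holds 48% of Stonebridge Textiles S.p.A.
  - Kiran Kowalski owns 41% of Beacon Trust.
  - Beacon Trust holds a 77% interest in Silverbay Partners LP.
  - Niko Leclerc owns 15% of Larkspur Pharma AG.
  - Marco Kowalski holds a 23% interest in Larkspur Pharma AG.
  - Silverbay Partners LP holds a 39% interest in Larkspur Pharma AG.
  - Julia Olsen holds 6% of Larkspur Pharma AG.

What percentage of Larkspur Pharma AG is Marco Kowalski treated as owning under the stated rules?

55.6412%

By spousal attribution (R1), Marco Kowalski is treated as also owning Kiran Kowalski's interest in Beacon Trust, giving 59% + 41% = 100%.
Chain via Beacon Trust → Silverbay Partners LP (R2): 100% × 77% × 39% = 30.03% of Larkspur Pharma AG.
Chain via Stonebridge Textiles S.p.A. → Brightpath Manufacturing Inc. (R2): 48% × 32% × 17% = 2.6112% of Larkspur Pharma AG.
Direct interest in Larkspur Pharma AG: 23%.
Aggregating (R3): 30.03% + 2.6112% + 23% = 55.6412%.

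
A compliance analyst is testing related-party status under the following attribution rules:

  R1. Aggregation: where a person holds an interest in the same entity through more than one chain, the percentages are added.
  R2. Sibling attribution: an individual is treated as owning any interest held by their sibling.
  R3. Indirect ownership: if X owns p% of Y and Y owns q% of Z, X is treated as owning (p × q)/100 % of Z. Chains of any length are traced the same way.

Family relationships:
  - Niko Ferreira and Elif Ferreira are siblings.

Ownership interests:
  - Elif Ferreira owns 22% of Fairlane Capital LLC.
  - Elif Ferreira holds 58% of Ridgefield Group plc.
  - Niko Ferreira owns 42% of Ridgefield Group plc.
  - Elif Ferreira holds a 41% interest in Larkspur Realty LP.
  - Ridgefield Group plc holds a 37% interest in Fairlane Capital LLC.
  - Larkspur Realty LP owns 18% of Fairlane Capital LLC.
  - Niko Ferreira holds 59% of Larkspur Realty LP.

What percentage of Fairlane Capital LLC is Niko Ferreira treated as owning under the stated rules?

By sibling attribution (R2), Niko Ferreira is treated as also owning Elif Ferreira's interest in Larkspur Realty LP, giving 59% + 41% = 100%.
By sibling attribution (R2), Niko Ferreira is treated as also owning Elif Ferreira's interest in Ridgefield Group plc, giving 42% + 58% = 100%.
By sibling attribution (R2), Niko Ferreira is treated as owning Elif Ferreira's 22% interest in Fairlane Capital LLC.
Chain via Larkspur Realty LP (R3): 100% × 18% = 18% of Fairlane Capital LLC.
Chain via Ridgefield Group plc (R3): 100% × 37% = 37% of Fairlane Capital LLC.
Direct interest in Fairlane Capital LLC: 22%.
Aggregating (R1): 18% + 37% + 22% = 77%.

77%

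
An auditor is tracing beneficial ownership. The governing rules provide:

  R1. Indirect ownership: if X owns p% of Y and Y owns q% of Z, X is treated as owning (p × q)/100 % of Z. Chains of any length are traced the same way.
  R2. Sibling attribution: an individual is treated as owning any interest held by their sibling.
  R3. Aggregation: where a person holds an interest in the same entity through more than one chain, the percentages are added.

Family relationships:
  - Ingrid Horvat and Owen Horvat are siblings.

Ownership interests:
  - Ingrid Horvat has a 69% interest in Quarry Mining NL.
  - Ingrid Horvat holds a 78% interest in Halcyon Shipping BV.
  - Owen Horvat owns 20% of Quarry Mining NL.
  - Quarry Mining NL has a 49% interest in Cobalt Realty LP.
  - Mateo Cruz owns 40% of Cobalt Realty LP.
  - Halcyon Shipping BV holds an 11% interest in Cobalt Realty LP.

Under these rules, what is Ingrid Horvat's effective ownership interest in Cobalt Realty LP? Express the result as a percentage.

52.19%

By sibling attribution (R2), Ingrid Horvat is treated as also owning Owen Horvat's interest in Quarry Mining NL, giving 69% + 20% = 89%.
Chain via Halcyon Shipping BV (R1): 78% × 11% = 8.58% of Cobalt Realty LP.
Chain via Quarry Mining NL (R1): 89% × 49% = 43.61% of Cobalt Realty LP.
Aggregating (R3): 8.58% + 43.61% = 52.19%.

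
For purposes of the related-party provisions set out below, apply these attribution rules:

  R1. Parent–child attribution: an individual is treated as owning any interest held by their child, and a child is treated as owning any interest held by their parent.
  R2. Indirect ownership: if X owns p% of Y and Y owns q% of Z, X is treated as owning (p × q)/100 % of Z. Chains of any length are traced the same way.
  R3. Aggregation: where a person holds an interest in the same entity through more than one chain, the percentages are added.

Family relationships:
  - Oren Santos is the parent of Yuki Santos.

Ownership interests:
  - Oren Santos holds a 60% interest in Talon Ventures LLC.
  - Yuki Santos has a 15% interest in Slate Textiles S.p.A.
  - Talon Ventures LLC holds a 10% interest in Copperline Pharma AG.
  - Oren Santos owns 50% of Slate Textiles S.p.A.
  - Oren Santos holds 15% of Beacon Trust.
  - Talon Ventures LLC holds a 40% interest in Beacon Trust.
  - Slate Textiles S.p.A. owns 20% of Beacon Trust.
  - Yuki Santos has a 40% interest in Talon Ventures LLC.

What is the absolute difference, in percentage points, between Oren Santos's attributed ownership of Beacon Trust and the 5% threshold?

63

By parent–child attribution (R1), Oren Santos is treated as also owning Yuki Santos's interest in Talon Ventures LLC, giving 60% + 40% = 100%.
By parent–child attribution (R1), Oren Santos is treated as also owning Yuki Santos's interest in Slate Textiles S.p.A, giving 50% + 15% = 65%.
Chain via Talon Ventures LLC (R2): 100% × 40% = 40% of Beacon Trust.
Chain via Slate Textiles S.p.A. (R2): 65% × 20% = 13% of Beacon Trust.
Direct interest in Beacon Trust: 15%.
Aggregating (R3): 40% + 13% + 15% = 68%.
68% exceeds the 5% threshold by 63 percentage points.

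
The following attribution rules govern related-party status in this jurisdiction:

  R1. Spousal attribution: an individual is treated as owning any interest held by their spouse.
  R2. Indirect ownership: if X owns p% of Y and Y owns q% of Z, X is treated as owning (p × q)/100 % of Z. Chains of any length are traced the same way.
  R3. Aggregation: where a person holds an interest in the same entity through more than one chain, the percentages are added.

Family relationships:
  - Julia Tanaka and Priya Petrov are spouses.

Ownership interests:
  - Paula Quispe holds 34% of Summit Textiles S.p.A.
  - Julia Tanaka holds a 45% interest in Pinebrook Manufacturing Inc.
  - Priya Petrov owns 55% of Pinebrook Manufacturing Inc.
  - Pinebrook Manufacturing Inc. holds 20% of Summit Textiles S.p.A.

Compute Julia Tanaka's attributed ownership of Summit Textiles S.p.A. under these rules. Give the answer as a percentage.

20%

By spousal attribution (R1), Julia Tanaka is treated as also owning Priya Petrov's interest in Pinebrook Manufacturing Inc, giving 45% + 55% = 100%.
Chain via Pinebrook Manufacturing Inc. (R2): 100% × 20% = 20% of Summit Textiles S.p.A.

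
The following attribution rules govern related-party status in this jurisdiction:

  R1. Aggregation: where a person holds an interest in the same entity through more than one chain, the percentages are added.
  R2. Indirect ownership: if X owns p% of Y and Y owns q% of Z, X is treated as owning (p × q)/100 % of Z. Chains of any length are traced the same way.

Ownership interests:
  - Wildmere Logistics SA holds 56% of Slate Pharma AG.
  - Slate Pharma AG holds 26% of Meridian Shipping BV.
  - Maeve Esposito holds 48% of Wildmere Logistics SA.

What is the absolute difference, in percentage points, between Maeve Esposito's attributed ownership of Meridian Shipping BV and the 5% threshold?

1.9888

Chain via Wildmere Logistics SA → Slate Pharma AG (R2): 48% × 56% × 26% = 6.9888% of Meridian Shipping BV.
6.9888% exceeds the 5% threshold by 1.9888 percentage points.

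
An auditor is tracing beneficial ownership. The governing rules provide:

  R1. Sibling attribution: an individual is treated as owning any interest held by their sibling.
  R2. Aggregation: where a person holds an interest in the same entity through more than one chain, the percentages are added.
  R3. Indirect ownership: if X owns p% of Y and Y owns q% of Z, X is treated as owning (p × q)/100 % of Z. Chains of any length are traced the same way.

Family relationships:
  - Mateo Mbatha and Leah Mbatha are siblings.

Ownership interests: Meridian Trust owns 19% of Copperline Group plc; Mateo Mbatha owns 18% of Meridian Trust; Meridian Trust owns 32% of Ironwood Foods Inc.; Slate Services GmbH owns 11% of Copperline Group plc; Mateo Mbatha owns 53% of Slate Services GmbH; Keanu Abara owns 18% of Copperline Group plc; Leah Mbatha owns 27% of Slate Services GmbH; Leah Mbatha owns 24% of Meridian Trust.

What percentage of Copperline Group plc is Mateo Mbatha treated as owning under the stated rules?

By sibling attribution (R1), Mateo Mbatha is treated as also owning Leah Mbatha's interest in Meridian Trust, giving 18% + 24% = 42%.
By sibling attribution (R1), Mateo Mbatha is treated as also owning Leah Mbatha's interest in Slate Services GmbH, giving 53% + 27% = 80%.
Chain via Meridian Trust (R3): 42% × 19% = 7.98% of Copperline Group plc.
Chain via Slate Services GmbH (R3): 80% × 11% = 8.8% of Copperline Group plc.
Aggregating (R2): 7.98% + 8.8% = 16.78%.

16.78%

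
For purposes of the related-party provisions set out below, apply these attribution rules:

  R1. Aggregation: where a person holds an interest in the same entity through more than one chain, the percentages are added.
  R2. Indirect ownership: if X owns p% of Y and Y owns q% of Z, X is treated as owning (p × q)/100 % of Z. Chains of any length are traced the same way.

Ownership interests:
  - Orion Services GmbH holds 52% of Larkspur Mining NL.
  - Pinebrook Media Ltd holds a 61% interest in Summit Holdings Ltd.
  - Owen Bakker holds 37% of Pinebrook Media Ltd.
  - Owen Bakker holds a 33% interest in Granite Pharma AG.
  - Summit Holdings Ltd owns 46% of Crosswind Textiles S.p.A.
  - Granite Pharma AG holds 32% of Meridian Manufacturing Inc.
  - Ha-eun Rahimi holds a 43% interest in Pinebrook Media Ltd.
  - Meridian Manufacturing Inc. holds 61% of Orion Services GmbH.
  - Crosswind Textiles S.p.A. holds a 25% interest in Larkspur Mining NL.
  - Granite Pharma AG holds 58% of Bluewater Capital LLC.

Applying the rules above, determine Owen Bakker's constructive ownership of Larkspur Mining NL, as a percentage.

Chain via Granite Pharma AG → Meridian Manufacturing Inc. → Orion Services GmbH (R2): 33% × 32% × 61% × 52% = 3.349632% of Larkspur Mining NL.
Chain via Pinebrook Media Ltd → Summit Holdings Ltd → Crosswind Textiles S.p.A. (R2): 37% × 61% × 46% × 25% = 2.59555% of Larkspur Mining NL.
Aggregating (R1): 3.349632% + 2.59555% = 5.945182%.

5.945182%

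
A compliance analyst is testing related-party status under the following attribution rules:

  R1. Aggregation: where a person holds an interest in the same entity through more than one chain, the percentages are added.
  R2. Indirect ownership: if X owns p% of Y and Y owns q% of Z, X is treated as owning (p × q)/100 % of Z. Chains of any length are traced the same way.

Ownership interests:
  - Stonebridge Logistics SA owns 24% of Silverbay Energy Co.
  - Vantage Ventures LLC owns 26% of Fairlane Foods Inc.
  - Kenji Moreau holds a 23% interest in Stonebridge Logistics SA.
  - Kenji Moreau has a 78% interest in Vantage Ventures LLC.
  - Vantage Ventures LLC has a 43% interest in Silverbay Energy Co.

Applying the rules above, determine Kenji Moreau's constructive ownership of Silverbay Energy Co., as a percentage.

39.06%

Chain via Stonebridge Logistics SA (R2): 23% × 24% = 5.52% of Silverbay Energy Co.
Chain via Vantage Ventures LLC (R2): 78% × 43% = 33.54% of Silverbay Energy Co.
Aggregating (R1): 5.52% + 33.54% = 39.06%.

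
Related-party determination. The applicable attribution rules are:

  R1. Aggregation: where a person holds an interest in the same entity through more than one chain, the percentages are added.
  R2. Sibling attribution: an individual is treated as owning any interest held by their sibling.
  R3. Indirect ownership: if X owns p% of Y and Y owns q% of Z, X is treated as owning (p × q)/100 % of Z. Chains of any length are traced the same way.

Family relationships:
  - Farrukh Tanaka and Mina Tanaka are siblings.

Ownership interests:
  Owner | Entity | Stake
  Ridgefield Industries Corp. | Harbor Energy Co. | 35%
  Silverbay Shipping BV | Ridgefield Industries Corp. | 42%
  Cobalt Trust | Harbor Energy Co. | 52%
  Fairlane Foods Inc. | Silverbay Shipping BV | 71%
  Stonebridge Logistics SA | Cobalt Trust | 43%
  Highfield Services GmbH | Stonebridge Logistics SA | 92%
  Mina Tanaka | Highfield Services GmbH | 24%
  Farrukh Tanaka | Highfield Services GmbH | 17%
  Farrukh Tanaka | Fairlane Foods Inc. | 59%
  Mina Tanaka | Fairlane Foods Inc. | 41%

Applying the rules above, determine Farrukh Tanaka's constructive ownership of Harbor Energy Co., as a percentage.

By sibling attribution (R2), Farrukh Tanaka is treated as also owning Mina Tanaka's interest in Highfield Services GmbH, giving 17% + 24% = 41%.
By sibling attribution (R2), Farrukh Tanaka is treated as also owning Mina Tanaka's interest in Fairlane Foods Inc, giving 59% + 41% = 100%.
Chain via Highfield Services GmbH → Stonebridge Logistics SA → Cobalt Trust (R3): 41% × 92% × 43% × 52% = 8.434192% of Harbor Energy Co.
Chain via Fairlane Foods Inc. → Silverbay Shipping BV → Ridgefield Industries Corp. (R3): 100% × 71% × 42% × 35% = 10.437% of Harbor Energy Co.
Aggregating (R1): 8.434192% + 10.437% = 18.871192%.

18.871192%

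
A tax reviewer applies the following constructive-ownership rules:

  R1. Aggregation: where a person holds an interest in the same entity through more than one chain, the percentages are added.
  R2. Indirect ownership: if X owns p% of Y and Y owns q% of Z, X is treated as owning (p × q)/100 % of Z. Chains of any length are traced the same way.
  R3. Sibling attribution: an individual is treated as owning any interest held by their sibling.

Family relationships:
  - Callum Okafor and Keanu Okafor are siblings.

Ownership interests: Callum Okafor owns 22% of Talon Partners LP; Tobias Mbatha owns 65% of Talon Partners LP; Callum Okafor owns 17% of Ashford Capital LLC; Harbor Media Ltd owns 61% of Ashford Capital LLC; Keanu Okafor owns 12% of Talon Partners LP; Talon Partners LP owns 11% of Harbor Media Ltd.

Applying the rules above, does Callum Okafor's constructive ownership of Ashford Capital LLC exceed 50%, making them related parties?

No

By sibling attribution (R3), Callum Okafor is treated as also owning Keanu Okafor's interest in Talon Partners LP, giving 22% + 12% = 34%.
Chain via Talon Partners LP → Harbor Media Ltd (R2): 34% × 11% × 61% = 2.2814% of Ashford Capital LLC.
Direct interest in Ashford Capital LLC: 17%.
Aggregating (R1): 2.2814% + 17% = 19.2814%.
19.2814% does not exceed the 50% threshold, so Callum is not a related party to Ashford Capital LLC.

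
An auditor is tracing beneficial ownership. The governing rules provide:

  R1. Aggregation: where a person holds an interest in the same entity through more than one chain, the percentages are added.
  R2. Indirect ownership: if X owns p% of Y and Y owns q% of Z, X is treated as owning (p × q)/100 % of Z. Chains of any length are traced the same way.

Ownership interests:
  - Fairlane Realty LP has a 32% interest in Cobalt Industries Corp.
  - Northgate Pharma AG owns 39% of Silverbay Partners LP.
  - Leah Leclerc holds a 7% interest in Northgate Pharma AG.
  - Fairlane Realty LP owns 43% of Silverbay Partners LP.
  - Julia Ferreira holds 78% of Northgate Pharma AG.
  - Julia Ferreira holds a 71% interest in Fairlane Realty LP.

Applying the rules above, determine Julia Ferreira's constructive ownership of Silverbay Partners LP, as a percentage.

Chain via Northgate Pharma AG (R2): 78% × 39% = 30.42% of Silverbay Partners LP.
Chain via Fairlane Realty LP (R2): 71% × 43% = 30.53% of Silverbay Partners LP.
Aggregating (R1): 30.42% + 30.53% = 60.95%.

60.95%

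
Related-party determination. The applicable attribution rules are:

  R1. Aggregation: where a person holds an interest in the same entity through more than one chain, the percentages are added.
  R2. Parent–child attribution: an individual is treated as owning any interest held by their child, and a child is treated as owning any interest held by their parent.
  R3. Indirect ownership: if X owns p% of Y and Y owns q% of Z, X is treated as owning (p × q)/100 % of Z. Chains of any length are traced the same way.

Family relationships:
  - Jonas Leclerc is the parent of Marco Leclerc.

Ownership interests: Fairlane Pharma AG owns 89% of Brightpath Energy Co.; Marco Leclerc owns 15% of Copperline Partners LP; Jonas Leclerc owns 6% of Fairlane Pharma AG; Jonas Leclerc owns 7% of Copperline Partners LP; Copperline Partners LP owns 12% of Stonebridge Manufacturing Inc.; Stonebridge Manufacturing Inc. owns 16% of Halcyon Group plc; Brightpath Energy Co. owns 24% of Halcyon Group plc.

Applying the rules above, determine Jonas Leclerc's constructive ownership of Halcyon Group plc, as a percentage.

By parent–child attribution (R2), Jonas Leclerc is treated as also owning Marco Leclerc's interest in Copperline Partners LP, giving 7% + 15% = 22%.
Chain via Copperline Partners LP → Stonebridge Manufacturing Inc. (R3): 22% × 12% × 16% = 0.4224% of Halcyon Group plc.
Chain via Fairlane Pharma AG → Brightpath Energy Co. (R3): 6% × 89% × 24% = 1.2816% of Halcyon Group plc.
Aggregating (R1): 0.4224% + 1.2816% = 1.704%.

1.704%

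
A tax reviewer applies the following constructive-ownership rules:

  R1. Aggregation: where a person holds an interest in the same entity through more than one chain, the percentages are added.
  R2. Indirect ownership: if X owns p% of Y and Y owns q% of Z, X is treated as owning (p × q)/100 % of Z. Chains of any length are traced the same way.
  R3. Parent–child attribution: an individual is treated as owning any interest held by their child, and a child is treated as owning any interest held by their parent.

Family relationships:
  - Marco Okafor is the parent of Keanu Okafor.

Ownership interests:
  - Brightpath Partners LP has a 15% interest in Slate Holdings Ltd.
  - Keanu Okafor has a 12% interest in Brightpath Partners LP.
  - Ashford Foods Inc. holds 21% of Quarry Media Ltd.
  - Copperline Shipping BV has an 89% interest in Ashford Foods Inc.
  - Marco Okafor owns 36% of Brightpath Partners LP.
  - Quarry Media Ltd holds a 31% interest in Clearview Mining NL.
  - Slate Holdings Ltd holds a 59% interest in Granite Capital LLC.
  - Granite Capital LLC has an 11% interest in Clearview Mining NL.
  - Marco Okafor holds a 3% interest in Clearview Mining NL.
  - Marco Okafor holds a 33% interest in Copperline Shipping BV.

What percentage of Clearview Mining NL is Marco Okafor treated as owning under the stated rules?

5.379267%

By parent–child attribution (R3), Marco Okafor is treated as also owning Keanu Okafor's interest in Brightpath Partners LP, giving 36% + 12% = 48%.
Chain via Copperline Shipping BV → Ashford Foods Inc. → Quarry Media Ltd (R2): 33% × 89% × 21% × 31% = 1.911987% of Clearview Mining NL.
Chain via Brightpath Partners LP → Slate Holdings Ltd → Granite Capital LLC (R2): 48% × 15% × 59% × 11% = 0.46728% of Clearview Mining NL.
Direct interest in Clearview Mining NL: 3%.
Aggregating (R1): 1.911987% + 0.46728% + 3% = 5.379267%.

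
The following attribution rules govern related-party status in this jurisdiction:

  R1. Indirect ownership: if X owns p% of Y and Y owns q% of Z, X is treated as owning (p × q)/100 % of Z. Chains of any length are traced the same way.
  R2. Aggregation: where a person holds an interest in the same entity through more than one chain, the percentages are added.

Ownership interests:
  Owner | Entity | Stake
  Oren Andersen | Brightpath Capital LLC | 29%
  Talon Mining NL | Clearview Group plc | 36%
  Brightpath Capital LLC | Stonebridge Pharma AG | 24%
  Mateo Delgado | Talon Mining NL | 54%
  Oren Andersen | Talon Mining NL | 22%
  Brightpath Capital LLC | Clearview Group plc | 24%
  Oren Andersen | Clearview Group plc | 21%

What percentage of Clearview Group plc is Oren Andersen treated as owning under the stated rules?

35.88%

Chain via Brightpath Capital LLC (R1): 29% × 24% = 6.96% of Clearview Group plc.
Chain via Talon Mining NL (R1): 22% × 36% = 7.92% of Clearview Group plc.
Direct interest in Clearview Group plc: 21%.
Aggregating (R2): 6.96% + 7.92% + 21% = 35.88%.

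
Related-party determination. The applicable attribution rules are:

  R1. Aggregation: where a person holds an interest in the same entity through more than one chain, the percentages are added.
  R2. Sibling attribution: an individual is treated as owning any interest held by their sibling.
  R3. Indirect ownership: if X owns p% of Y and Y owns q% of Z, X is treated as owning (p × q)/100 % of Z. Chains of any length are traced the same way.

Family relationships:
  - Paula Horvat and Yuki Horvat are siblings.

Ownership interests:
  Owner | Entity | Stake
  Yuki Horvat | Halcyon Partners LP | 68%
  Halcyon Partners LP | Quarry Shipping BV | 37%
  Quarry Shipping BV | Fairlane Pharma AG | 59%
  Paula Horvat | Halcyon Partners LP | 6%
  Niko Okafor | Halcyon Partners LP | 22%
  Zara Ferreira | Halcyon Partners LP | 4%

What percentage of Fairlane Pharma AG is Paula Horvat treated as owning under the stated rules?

By sibling attribution (R2), Paula Horvat is treated as also owning Yuki Horvat's interest in Halcyon Partners LP, giving 6% + 68% = 74%.
Chain via Halcyon Partners LP → Quarry Shipping BV (R3): 74% × 37% × 59% = 16.1542% of Fairlane Pharma AG.

16.1542%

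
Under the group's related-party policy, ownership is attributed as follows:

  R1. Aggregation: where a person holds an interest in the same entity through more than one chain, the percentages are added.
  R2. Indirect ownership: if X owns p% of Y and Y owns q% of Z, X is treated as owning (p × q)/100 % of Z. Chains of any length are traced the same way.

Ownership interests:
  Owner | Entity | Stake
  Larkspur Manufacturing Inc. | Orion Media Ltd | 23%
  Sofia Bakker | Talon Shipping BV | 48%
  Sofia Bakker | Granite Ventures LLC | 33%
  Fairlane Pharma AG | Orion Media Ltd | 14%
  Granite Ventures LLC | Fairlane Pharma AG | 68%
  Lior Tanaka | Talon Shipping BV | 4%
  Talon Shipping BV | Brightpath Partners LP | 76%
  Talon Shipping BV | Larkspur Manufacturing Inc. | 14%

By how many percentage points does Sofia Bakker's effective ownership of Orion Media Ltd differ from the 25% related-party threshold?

Chain via Granite Ventures LLC → Fairlane Pharma AG (R2): 33% × 68% × 14% = 3.1416% of Orion Media Ltd.
Chain via Talon Shipping BV → Larkspur Manufacturing Inc. (R2): 48% × 14% × 23% = 1.5456% of Orion Media Ltd.
Aggregating (R1): 3.1416% + 1.5456% = 4.6872%.
4.6872% falls short of the 25% threshold by 20.3128 percentage points.

20.3128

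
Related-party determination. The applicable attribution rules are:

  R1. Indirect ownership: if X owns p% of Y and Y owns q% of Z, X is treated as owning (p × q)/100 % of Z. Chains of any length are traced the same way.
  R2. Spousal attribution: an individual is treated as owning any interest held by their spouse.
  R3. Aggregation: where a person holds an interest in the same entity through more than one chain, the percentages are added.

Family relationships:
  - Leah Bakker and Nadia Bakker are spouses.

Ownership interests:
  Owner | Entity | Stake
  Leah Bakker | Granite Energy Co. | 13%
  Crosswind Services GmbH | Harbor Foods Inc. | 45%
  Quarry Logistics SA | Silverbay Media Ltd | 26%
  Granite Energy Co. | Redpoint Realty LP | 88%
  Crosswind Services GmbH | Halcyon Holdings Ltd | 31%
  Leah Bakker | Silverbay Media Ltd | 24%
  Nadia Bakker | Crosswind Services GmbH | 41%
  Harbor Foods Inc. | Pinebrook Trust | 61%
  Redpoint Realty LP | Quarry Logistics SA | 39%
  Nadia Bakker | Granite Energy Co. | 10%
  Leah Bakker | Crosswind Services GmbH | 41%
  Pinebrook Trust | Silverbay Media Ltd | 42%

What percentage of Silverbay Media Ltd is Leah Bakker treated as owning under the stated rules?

By spousal attribution (R2), Leah Bakker is treated as also owning Nadia Bakker's interest in Granite Energy Co, giving 13% + 10% = 23%.
By spousal attribution (R2), Leah Bakker is treated as also owning Nadia Bakker's interest in Crosswind Services GmbH, giving 41% + 41% = 82%.
Chain via Granite Energy Co. → Redpoint Realty LP → Quarry Logistics SA (R1): 23% × 88% × 39% × 26% = 2.052336% of Silverbay Media Ltd.
Chain via Crosswind Services GmbH → Harbor Foods Inc. → Pinebrook Trust (R1): 82% × 45% × 61% × 42% = 9.45378% of Silverbay Media Ltd.
Direct interest in Silverbay Media Ltd: 24%.
Aggregating (R3): 2.052336% + 9.45378% + 24% = 35.506116%.

35.506116%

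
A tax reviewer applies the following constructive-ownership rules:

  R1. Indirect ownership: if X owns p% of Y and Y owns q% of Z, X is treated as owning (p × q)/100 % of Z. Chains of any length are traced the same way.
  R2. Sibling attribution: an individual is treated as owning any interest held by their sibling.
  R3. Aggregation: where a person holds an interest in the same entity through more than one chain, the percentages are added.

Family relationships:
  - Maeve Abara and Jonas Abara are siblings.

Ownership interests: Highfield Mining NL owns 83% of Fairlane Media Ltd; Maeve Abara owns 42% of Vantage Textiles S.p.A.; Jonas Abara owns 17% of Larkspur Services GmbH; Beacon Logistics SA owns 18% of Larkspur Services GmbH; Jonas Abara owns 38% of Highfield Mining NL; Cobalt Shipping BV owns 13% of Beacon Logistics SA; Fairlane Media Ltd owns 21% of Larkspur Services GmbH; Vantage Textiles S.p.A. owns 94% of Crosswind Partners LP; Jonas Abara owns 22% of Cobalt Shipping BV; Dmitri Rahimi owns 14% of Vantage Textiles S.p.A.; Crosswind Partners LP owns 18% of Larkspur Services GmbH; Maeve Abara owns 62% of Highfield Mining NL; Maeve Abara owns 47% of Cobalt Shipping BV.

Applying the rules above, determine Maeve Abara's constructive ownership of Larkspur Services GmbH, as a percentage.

By sibling attribution (R2), Maeve Abara is treated as also owning Jonas Abara's interest in Cobalt Shipping BV, giving 47% + 22% = 69%.
By sibling attribution (R2), Maeve Abara is treated as also owning Jonas Abara's interest in Highfield Mining NL, giving 62% + 38% = 100%.
By sibling attribution (R2), Maeve Abara is treated as owning Jonas Abara's 17% interest in Larkspur Services GmbH.
Chain via Cobalt Shipping BV → Beacon Logistics SA (R1): 69% × 13% × 18% = 1.6146% of Larkspur Services GmbH.
Chain via Vantage Textiles S.p.A. → Crosswind Partners LP (R1): 42% × 94% × 18% = 7.1064% of Larkspur Services GmbH.
Chain via Highfield Mining NL → Fairlane Media Ltd (R1): 100% × 83% × 21% = 17.43% of Larkspur Services GmbH.
Direct interest in Larkspur Services GmbH: 17%.
Aggregating (R3): 1.6146% + 7.1064% + 17.43% + 17% = 43.151%.

43.151%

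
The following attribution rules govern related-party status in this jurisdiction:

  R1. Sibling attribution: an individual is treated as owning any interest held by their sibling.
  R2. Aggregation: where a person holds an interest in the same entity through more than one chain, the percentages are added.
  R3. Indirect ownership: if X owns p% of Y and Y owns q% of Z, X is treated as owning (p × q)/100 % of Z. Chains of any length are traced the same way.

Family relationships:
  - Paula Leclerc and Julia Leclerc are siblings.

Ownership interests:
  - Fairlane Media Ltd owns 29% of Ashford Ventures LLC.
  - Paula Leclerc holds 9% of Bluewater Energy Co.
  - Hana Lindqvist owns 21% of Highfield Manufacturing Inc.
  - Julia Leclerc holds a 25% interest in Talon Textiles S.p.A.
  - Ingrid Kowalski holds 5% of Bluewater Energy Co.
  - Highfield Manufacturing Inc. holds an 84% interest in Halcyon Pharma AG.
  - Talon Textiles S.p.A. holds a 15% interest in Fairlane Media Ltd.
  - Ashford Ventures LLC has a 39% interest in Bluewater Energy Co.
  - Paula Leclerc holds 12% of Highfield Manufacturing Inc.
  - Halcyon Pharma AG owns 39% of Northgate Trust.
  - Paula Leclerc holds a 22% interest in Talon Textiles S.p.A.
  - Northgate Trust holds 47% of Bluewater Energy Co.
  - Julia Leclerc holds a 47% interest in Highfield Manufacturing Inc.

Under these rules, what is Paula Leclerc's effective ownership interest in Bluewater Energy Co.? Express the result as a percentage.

18.881703%

By sibling attribution (R1), Paula Leclerc is treated as also owning Julia Leclerc's interest in Highfield Manufacturing Inc, giving 12% + 47% = 59%.
By sibling attribution (R1), Paula Leclerc is treated as also owning Julia Leclerc's interest in Talon Textiles S.p.A, giving 22% + 25% = 47%.
Chain via Highfield Manufacturing Inc. → Halcyon Pharma AG → Northgate Trust (R3): 59% × 84% × 39% × 47% = 9.084348% of Bluewater Energy Co.
Chain via Talon Textiles S.p.A. → Fairlane Media Ltd → Ashford Ventures LLC (R3): 47% × 15% × 29% × 39% = 0.797355% of Bluewater Energy Co.
Direct interest in Bluewater Energy Co: 9%.
Aggregating (R2): 9.084348% + 0.797355% + 9% = 18.881703%.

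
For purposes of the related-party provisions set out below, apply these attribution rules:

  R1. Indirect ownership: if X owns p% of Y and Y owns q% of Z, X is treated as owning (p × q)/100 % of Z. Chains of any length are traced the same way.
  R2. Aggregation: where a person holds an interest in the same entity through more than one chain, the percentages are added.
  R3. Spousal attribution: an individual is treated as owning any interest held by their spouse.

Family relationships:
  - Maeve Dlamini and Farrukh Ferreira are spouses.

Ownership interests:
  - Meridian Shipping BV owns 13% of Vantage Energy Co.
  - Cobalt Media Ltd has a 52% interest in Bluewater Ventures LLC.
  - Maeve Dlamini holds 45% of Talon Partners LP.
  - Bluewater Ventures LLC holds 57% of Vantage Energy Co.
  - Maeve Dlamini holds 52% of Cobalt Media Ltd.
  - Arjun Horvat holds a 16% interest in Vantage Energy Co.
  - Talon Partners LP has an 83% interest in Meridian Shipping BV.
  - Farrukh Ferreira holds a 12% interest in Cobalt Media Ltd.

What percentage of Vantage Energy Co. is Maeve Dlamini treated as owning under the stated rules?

By spousal attribution (R3), Maeve Dlamini is treated as also owning Farrukh Ferreira's interest in Cobalt Media Ltd, giving 52% + 12% = 64%.
Chain via Cobalt Media Ltd → Bluewater Ventures LLC (R1): 64% × 52% × 57% = 18.9696% of Vantage Energy Co.
Chain via Talon Partners LP → Meridian Shipping BV (R1): 45% × 83% × 13% = 4.8555% of Vantage Energy Co.
Aggregating (R2): 18.9696% + 4.8555% = 23.8251%.

23.8251%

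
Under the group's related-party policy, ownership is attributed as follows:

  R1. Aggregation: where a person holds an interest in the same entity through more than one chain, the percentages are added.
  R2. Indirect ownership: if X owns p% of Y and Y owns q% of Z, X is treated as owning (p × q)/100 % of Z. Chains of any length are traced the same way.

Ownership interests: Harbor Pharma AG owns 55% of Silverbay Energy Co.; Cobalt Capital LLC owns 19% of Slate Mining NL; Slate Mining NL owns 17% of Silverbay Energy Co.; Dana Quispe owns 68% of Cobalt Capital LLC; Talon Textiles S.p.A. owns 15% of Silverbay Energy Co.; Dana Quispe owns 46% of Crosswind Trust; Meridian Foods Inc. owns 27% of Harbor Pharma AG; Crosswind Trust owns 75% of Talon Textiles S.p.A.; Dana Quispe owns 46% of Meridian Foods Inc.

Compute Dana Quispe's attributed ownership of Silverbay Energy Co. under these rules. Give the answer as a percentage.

Chain via Cobalt Capital LLC → Slate Mining NL (R2): 68% × 19% × 17% = 2.1964% of Silverbay Energy Co.
Chain via Meridian Foods Inc. → Harbor Pharma AG (R2): 46% × 27% × 55% = 6.831% of Silverbay Energy Co.
Chain via Crosswind Trust → Talon Textiles S.p.A. (R2): 46% × 75% × 15% = 5.175% of Silverbay Energy Co.
Aggregating (R1): 2.1964% + 6.831% + 5.175% = 14.2024%.

14.2024%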